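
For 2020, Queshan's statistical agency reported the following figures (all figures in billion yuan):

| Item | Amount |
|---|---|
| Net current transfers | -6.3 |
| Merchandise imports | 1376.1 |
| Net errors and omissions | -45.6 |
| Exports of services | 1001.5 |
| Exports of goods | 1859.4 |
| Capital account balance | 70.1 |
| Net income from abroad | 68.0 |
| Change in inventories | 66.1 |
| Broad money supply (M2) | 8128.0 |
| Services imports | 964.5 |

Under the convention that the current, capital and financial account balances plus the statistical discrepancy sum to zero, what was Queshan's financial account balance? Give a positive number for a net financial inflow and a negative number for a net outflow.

-606.5

Goods balance = 1859.4 - 1376.1 = 483.3
Services balance = 1001.5 - 964.5 = 37.0
Trade balance (goods + services) = 483.3 + 37.0 = 520.3
Net primary income = 68.0
Net secondary income = -6.3
Current account = 520.3 + 68.0 + (-6.3) = 582.0
Financial account = -(582.0 + 70.1 + (-45.6)) = -606.5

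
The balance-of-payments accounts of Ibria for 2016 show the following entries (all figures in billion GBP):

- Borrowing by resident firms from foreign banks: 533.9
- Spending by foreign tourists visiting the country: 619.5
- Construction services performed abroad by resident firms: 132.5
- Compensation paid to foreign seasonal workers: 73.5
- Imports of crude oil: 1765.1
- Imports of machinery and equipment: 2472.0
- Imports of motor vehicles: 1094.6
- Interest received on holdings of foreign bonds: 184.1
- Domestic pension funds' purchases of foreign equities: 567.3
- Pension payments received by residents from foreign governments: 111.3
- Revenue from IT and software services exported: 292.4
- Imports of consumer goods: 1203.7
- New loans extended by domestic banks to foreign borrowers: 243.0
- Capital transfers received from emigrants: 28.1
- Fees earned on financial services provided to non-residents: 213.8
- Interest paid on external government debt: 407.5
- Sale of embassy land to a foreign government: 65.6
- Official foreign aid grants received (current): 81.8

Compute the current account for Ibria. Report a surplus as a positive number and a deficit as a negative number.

-5381.0

Goods: -1094.6 - 1203.7 - 2472.0 - 1765.1 = -6535.4
Services: 292.4 + 132.5 + 213.8 + 619.5 = 1258.2
Primary income: -73.5 - 407.5 + 184.1 = -296.9
Secondary income: 111.3 + 81.8 = 193.1
Current account = (-6535.4) + 1258.2 + (-296.9) + 193.1 = -5381.0
(Excluded from the current account — financial account: borrowing by resident firms from foreign banks 533.9, domestic pension funds' purchases of foreign equities 567.3, new loans extended by domestic banks to foreign borrowers 243.0; capital account: capital transfers received from emigrants 28.1, sale of embassy land to a foreign government 65.6.)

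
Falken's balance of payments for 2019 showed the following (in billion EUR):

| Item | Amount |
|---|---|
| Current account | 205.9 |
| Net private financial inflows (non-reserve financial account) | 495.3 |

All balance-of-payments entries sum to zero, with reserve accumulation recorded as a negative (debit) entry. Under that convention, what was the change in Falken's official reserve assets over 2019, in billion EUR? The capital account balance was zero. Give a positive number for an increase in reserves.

701.2

Official reserve transactions balance = -(205.9 + 495.3) = -701.2
An accumulation of reserves is recorded as a debit (negative entry), so the change in the stock of reserves is the negative of that balance.
Change in official reserves = -(-701.2) = 701.2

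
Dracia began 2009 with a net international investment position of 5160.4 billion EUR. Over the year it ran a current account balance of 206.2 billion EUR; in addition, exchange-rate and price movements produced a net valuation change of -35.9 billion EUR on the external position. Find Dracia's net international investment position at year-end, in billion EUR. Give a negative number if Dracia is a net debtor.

Change in NIIP = current account + net valuation change = 206.2 + (-35.9) = 170.3
End-of-year NIIP = 5160.4 + 170.3 = 5330.7

5330.7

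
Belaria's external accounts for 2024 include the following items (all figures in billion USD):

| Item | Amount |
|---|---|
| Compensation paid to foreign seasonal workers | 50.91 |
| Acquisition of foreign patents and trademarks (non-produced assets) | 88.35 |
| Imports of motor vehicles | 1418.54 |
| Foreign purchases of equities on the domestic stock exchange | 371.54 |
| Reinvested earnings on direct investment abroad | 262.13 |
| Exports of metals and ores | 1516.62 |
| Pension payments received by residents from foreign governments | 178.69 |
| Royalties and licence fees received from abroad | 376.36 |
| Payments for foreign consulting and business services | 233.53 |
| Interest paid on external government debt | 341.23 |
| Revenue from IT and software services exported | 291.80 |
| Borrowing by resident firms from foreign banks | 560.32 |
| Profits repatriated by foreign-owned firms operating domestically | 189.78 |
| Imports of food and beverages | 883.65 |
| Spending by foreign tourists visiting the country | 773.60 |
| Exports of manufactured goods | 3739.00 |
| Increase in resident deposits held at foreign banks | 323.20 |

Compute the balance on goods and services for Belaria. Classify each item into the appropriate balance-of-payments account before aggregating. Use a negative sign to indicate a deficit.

4161.66

Goods: -883.65 - 1418.54 + 1516.62 + 3739.00 = 2953.43
Services: 773.60 + 291.80 + 376.36 - 233.53 = 1208.23
Trade balance = 2953.43 + 1208.23 = 4161.66
(Excluded from the trade balance — primary income: compensation paid to foreign seasonal workers 50.91, reinvested earnings on direct investment abroad 262.13, interest paid on external government debt 341.23, profits repatriated by foreign-owned firms operating domestically 189.78; capital account: acquisition of foreign patents and trademarks (non-produced assets) 88.35; financial account: foreign purchases of equities on the domestic stock exchange 371.54, borrowing by resident firms from foreign banks 560.32, increase in resident deposits held at foreign banks 323.20; secondary income: pension payments received by residents from foreign governments 178.69.)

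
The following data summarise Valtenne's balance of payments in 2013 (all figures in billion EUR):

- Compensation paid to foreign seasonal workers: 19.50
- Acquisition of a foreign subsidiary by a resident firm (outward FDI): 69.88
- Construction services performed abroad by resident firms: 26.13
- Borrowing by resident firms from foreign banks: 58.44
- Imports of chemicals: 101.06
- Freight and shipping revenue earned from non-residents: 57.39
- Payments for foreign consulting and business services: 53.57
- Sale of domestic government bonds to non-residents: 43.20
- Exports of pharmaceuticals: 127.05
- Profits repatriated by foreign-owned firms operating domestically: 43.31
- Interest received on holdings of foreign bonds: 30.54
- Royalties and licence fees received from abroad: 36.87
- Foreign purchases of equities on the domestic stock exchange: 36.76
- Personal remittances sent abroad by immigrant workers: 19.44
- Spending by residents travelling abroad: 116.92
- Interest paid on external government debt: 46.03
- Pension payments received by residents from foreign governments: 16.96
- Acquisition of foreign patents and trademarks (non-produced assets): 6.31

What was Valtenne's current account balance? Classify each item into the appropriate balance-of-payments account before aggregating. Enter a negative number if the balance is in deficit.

-104.89

Goods: 127.05 - 101.06 = 25.99
Services: 57.39 + 36.87 - 53.57 + 26.13 - 116.92 = -50.10
Primary income: -46.03 + 30.54 - 43.31 - 19.50 = -78.30
Secondary income: -19.44 + 16.96 = -2.48
Current account = 25.99 + (-50.10) + (-78.30) + (-2.48) = -104.89
(Excluded from the current account — financial account: acquisition of a foreign subsidiary by a resident firm (outward FDI) 69.88, borrowing by resident firms from foreign banks 58.44, sale of domestic government bonds to non-residents 43.20, foreign purchases of equities on the domestic stock exchange 36.76; capital account: acquisition of foreign patents and trademarks (non-produced assets) 6.31.)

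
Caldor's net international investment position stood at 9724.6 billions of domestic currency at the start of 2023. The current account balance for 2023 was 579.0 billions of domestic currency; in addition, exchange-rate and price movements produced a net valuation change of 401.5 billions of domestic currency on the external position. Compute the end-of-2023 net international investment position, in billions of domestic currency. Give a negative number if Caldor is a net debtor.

10705.1

Change in NIIP = current account + net valuation change = 579.0 + 401.5 = 980.5
End-of-year NIIP = 9724.6 + 980.5 = 10705.1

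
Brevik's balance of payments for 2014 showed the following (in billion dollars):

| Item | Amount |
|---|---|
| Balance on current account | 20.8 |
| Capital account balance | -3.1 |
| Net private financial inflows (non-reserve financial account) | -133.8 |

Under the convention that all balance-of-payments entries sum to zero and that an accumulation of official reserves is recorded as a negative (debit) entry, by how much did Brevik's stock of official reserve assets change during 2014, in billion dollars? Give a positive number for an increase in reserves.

Official reserve transactions balance = -(20.8 + (-3.1) + (-133.8)) = 116.1
An accumulation of reserves is recorded as a debit (negative entry), so the change in the stock of reserves is the negative of that balance.
Change in official reserves = -(116.1) = -116.1

-116.1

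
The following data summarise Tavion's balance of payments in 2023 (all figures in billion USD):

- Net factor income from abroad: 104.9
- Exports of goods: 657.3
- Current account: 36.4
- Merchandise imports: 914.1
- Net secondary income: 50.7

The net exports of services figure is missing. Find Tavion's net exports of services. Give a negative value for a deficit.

137.6

Current account = goods balance + services balance + net primary income + net secondary income
Sum of the known components = -101.2
Net exports of services = CA - (known components) = 36.4 - (-101.2) = 137.6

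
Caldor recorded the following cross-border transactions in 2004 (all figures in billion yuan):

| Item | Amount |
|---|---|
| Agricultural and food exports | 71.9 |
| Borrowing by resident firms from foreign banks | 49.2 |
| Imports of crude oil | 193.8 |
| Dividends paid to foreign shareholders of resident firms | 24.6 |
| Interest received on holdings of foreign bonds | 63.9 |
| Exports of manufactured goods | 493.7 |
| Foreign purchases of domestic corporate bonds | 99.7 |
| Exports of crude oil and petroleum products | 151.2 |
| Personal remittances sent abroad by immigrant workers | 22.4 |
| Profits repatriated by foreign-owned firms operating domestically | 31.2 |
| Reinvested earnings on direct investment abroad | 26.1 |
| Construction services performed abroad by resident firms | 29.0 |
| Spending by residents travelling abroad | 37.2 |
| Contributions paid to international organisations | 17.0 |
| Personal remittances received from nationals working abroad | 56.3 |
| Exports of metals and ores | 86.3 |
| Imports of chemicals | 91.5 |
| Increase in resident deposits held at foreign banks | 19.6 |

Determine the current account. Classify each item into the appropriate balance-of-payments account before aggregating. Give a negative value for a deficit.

Goods: 86.3 + 71.9 - 91.5 + 493.7 + 151.2 - 193.8 = 517.8
Services: 29.0 - 37.2 = -8.2
Primary income: 26.1 + 63.9 - 31.2 - 24.6 = 34.2
Secondary income: 56.3 - 22.4 - 17.0 = 16.9
Current account = 517.8 + (-8.2) + 34.2 + 16.9 = 560.7
(Excluded from the current account — financial account: borrowing by resident firms from foreign banks 49.2, foreign purchases of domestic corporate bonds 99.7, increase in resident deposits held at foreign banks 19.6.)

560.7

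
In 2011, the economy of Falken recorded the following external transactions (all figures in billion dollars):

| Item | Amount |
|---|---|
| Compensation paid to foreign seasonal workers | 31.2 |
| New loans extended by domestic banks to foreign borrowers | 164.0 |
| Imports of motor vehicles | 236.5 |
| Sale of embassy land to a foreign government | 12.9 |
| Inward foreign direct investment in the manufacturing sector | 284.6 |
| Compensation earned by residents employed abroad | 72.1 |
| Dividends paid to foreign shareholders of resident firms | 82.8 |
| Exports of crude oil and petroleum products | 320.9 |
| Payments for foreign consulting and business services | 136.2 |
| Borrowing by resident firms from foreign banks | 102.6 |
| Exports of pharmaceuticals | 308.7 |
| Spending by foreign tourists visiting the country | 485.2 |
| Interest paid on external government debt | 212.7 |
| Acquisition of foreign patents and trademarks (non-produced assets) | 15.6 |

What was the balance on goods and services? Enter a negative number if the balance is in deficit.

742.1

Goods: 320.9 + 308.7 - 236.5 = 393.1
Services: -136.2 + 485.2 = 349.0
Trade balance = 393.1 + 349.0 = 742.1
(Excluded from the trade balance — primary income: compensation paid to foreign seasonal workers 31.2, compensation earned by residents employed abroad 72.1, dividends paid to foreign shareholders of resident firms 82.8, interest paid on external government debt 212.7; financial account: new loans extended by domestic banks to foreign borrowers 164.0, inward foreign direct investment in the manufacturing sector 284.6, borrowing by resident firms from foreign banks 102.6; capital account: sale of embassy land to a foreign government 12.9, acquisition of foreign patents and trademarks (non-produced assets) 15.6.)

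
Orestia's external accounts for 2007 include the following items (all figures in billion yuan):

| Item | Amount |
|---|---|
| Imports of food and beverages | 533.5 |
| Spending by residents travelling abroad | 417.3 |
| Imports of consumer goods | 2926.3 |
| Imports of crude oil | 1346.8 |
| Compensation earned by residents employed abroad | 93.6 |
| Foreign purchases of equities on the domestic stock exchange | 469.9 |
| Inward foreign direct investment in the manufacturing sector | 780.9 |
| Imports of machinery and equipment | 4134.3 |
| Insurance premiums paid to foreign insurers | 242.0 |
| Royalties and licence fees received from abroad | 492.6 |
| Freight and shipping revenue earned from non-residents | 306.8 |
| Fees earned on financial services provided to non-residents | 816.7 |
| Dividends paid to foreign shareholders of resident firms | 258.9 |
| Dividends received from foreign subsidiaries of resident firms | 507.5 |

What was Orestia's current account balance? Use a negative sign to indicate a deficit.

Goods: -4134.3 - 533.5 - 2926.3 - 1346.8 = -8940.9
Services: -417.3 + 306.8 + 492.6 - 242.0 + 816.7 = 956.8
Primary income: 507.5 - 258.9 + 93.6 = 342.2
Current account = (-8940.9) + 956.8 + 342.2 = -7641.9
(Excluded from the current account — financial account: foreign purchases of equities on the domestic stock exchange 469.9, inward foreign direct investment in the manufacturing sector 780.9.)

-7641.9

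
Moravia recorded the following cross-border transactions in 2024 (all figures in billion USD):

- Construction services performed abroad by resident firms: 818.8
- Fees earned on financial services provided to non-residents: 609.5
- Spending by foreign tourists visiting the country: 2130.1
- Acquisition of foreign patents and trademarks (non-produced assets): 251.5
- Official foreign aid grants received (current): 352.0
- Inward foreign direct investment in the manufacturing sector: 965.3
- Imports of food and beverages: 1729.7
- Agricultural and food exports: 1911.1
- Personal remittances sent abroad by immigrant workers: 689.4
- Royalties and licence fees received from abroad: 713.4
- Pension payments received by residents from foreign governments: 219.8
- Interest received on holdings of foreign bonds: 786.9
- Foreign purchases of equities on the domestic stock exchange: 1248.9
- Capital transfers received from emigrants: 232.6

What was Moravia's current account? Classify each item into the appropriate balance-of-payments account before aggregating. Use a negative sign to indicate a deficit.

Goods: -1729.7 + 1911.1 = 181.4
Services: 609.5 + 713.4 + 2130.1 + 818.8 = 4271.8
Primary income: 786.9
Secondary income: -689.4 + 352.0 + 219.8 = -117.6
Current account = 181.4 + 4271.8 + 786.9 + (-117.6) = 5122.5
(Excluded from the current account — capital account: acquisition of foreign patents and trademarks (non-produced assets) 251.5, capital transfers received from emigrants 232.6; financial account: inward foreign direct investment in the manufacturing sector 965.3, foreign purchases of equities on the domestic stock exchange 1248.9.)

5122.5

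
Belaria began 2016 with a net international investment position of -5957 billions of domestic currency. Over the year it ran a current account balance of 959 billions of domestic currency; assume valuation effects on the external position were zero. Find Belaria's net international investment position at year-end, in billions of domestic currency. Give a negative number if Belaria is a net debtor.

-4998

With no valuation effects, change in NIIP = current account = 959
End-of-year NIIP = -5957 + 959 = -4998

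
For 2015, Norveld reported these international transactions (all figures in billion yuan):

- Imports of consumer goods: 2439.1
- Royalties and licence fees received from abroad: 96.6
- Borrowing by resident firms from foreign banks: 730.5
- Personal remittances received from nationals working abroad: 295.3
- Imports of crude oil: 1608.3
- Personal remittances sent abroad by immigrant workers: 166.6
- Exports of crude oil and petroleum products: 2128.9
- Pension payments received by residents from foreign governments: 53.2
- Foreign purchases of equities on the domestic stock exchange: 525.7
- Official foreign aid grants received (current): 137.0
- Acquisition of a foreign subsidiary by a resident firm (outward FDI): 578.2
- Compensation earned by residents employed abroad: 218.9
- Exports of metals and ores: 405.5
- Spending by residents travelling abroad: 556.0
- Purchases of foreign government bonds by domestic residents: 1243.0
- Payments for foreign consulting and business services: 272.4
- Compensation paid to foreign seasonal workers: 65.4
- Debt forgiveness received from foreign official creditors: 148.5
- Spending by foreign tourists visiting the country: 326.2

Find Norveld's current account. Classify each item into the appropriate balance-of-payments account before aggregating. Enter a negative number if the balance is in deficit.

-1446.2

Goods: 2128.9 + 405.5 - 1608.3 - 2439.1 = -1513.0
Services: 96.6 + 326.2 - 272.4 - 556.0 = -405.6
Primary income: -65.4 + 218.9 = 153.5
Secondary income: 295.3 + 53.2 - 166.6 + 137.0 = 318.9
Current account = (-1513.0) + (-405.6) + 153.5 + 318.9 = -1446.2
(Excluded from the current account — financial account: borrowing by resident firms from foreign banks 730.5, foreign purchases of equities on the domestic stock exchange 525.7, acquisition of a foreign subsidiary by a resident firm (outward FDI) 578.2, purchases of foreign government bonds by domestic residents 1243.0; capital account: debt forgiveness received from foreign official creditors 148.5.)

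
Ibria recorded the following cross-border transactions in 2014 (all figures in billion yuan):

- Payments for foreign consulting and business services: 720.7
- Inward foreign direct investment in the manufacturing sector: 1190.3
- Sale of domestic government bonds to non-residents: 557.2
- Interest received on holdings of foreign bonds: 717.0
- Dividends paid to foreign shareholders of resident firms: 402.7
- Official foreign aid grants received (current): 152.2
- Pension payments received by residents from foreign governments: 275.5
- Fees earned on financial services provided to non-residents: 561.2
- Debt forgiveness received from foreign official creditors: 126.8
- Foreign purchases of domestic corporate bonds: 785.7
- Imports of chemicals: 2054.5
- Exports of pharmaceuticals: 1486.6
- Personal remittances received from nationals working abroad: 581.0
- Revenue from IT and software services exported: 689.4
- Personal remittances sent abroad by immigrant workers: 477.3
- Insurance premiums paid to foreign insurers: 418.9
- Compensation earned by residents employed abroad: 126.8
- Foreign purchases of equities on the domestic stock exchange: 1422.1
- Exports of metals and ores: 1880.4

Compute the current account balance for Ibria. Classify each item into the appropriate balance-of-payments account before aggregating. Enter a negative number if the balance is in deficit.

2396.0

Goods: 1880.4 - 2054.5 + 1486.6 = 1312.5
Services: -418.9 - 720.7 + 689.4 + 561.2 = 111.0
Primary income: -402.7 + 126.8 + 717.0 = 441.1
Secondary income: -477.3 + 152.2 + 275.5 + 581.0 = 531.4
Current account = 1312.5 + 111.0 + 441.1 + 531.4 = 2396.0
(Excluded from the current account — financial account: inward foreign direct investment in the manufacturing sector 1190.3, sale of domestic government bonds to non-residents 557.2, foreign purchases of domestic corporate bonds 785.7, foreign purchases of equities on the domestic stock exchange 1422.1; capital account: debt forgiveness received from foreign official creditors 126.8.)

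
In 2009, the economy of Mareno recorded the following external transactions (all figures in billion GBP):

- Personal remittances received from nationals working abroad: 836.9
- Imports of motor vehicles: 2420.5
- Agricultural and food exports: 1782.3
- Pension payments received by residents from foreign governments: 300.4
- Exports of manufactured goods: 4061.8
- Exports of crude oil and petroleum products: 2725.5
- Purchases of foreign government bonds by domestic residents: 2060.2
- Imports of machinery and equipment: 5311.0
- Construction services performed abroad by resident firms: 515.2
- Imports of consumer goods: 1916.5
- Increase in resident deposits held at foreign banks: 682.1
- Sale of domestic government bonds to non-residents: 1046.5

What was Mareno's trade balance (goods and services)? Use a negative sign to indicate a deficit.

Goods: 4061.8 - 2420.5 - 5311.0 + 2725.5 + 1782.3 - 1916.5 = -1078.4
Services: 515.2
Trade balance = -1078.4 + 515.2 = -563.2
(Excluded from the trade balance — secondary income: personal remittances received from nationals working abroad 836.9, pension payments received by residents from foreign governments 300.4; financial account: purchases of foreign government bonds by domestic residents 2060.2, increase in resident deposits held at foreign banks 682.1, sale of domestic government bonds to non-residents 1046.5.)

-563.2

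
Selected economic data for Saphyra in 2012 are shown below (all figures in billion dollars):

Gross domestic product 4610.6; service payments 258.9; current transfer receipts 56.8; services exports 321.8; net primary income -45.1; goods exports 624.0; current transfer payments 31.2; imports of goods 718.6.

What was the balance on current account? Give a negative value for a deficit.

-51.2

Goods balance = 624.0 - 718.6 = -94.6
Services balance = 321.8 - 258.9 = 62.9
Trade balance (goods + services) = -94.6 + 62.9 = -31.7
Net primary income = -45.1
Net secondary income = 56.8 - 31.2 = 25.6
Current account = -31.7 + (-45.1) + 25.6 = -51.2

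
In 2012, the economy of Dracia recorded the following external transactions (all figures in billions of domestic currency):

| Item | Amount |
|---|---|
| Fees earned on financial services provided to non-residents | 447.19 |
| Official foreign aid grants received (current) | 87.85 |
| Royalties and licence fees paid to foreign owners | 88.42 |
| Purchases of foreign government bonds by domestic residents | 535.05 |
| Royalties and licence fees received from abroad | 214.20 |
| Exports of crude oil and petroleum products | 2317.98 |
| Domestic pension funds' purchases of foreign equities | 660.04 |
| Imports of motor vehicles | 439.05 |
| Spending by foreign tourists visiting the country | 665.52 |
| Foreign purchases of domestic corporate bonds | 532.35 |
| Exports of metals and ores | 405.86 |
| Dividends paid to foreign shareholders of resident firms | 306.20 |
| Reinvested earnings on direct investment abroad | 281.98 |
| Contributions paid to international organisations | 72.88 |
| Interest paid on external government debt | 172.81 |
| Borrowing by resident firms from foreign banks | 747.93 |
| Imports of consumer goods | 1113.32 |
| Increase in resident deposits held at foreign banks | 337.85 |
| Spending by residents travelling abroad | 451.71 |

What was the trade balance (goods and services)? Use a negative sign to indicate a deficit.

Goods: -439.05 - 1113.32 + 405.86 + 2317.98 = 1171.47
Services: -451.71 + 447.19 + 665.52 + 214.20 - 88.42 = 786.78
Trade balance = 1171.47 + 786.78 = 1958.25
(Excluded from the trade balance — secondary income: official foreign aid grants received (current) 87.85, contributions paid to international organisations 72.88; financial account: purchases of foreign government bonds by domestic residents 535.05, domestic pension funds' purchases of foreign equities 660.04, foreign purchases of domestic corporate bonds 532.35, borrowing by resident firms from foreign banks 747.93, increase in resident deposits held at foreign banks 337.85; primary income: dividends paid to foreign shareholders of resident firms 306.20, reinvested earnings on direct investment abroad 281.98, interest paid on external government debt 172.81.)

1958.25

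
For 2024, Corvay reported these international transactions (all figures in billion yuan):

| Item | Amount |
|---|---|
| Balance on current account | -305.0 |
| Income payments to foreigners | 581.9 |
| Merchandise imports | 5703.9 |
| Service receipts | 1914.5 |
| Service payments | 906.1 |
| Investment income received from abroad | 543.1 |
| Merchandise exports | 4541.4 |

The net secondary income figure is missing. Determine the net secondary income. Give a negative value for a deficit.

Current account = goods balance + services balance + net primary income + net secondary income
Sum of the known components = -192.9
Net secondary income = CA - (known components) = -305.0 - (-192.9) = -112.1

-112.1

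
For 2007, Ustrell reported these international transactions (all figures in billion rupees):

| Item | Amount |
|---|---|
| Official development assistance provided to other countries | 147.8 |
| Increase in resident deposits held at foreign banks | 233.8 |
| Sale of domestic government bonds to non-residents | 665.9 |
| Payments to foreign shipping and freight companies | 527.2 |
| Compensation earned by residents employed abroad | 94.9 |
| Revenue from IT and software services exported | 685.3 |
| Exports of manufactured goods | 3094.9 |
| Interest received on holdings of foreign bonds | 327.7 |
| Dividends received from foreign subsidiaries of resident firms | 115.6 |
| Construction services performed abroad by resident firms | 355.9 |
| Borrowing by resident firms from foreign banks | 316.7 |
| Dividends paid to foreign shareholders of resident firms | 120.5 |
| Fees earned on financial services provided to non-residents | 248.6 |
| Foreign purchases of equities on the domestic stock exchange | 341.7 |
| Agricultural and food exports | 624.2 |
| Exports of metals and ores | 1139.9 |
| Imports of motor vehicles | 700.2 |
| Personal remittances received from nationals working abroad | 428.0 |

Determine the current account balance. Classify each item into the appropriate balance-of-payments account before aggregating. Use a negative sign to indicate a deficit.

5619.3

Goods: 624.2 - 700.2 + 3094.9 + 1139.9 = 4158.8
Services: 685.3 - 527.2 + 248.6 + 355.9 = 762.6
Primary income: 94.9 + 115.6 - 120.5 + 327.7 = 417.7
Secondary income: 428.0 - 147.8 = 280.2
Current account = 4158.8 + 762.6 + 417.7 + 280.2 = 5619.3
(Excluded from the current account — financial account: increase in resident deposits held at foreign banks 233.8, sale of domestic government bonds to non-residents 665.9, borrowing by resident firms from foreign banks 316.7, foreign purchases of equities on the domestic stock exchange 341.7.)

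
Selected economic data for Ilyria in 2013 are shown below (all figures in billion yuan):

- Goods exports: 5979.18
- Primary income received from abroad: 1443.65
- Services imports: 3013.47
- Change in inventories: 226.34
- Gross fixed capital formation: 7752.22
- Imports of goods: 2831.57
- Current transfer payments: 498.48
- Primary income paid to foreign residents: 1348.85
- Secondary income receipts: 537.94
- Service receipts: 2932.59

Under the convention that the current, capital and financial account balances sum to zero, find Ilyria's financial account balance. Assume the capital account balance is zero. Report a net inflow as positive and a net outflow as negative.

-3200.99

Goods balance = 5979.18 - 2831.57 = 3147.61
Services balance = 2932.59 - 3013.47 = -80.88
Trade balance (goods + services) = 3147.61 + (-80.88) = 3066.73
Net primary income = 1443.65 - 1348.85 = 94.80
Net secondary income = 537.94 - 498.48 = 39.46
Current account = 3066.73 + 94.80 + 39.46 = 3200.99
Financial account = -(3200.99) = -3200.99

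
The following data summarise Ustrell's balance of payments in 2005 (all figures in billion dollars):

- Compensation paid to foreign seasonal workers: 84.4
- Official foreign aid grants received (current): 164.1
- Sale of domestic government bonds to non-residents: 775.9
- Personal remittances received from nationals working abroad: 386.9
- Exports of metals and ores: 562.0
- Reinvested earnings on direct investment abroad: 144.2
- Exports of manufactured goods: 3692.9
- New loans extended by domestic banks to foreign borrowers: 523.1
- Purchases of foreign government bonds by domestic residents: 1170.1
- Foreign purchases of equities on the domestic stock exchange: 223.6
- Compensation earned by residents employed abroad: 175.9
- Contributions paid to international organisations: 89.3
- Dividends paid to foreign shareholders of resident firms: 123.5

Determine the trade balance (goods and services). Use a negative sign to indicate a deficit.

4254.9

Goods: 562.0 + 3692.9 = 4254.9
Trade balance = 4254.9 + 0.0 = 4254.9
(Excluded from the trade balance — primary income: compensation paid to foreign seasonal workers 84.4, reinvested earnings on direct investment abroad 144.2, compensation earned by residents employed abroad 175.9, dividends paid to foreign shareholders of resident firms 123.5; secondary income: official foreign aid grants received (current) 164.1, personal remittances received from nationals working abroad 386.9, contributions paid to international organisations 89.3; financial account: sale of domestic government bonds to non-residents 775.9, new loans extended by domestic banks to foreign borrowers 523.1, purchases of foreign government bonds by domestic residents 1170.1, foreign purchases of equities on the domestic stock exchange 223.6.)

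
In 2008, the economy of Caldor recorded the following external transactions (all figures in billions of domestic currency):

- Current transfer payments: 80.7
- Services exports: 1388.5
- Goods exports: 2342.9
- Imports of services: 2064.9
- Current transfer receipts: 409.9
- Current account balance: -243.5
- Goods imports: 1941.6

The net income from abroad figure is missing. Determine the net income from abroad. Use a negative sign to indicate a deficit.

Current account = goods balance + services balance + net primary income + net secondary income
Sum of the known components = 54.1
Net income from abroad = CA - (known components) = -243.5 - 54.1 = -297.6

-297.6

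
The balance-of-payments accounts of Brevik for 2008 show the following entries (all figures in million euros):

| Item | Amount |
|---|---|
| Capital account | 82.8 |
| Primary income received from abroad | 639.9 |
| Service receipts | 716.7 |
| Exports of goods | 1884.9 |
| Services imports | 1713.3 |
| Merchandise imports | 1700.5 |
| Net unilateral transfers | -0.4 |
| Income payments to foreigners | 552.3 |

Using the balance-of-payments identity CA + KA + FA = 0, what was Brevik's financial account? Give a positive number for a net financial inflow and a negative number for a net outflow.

Goods balance = 1884.9 - 1700.5 = 184.4
Services balance = 716.7 - 1713.3 = -996.6
Trade balance (goods + services) = 184.4 + (-996.6) = -812.2
Net primary income = 639.9 - 552.3 = 87.6
Net secondary income = -0.4
Current account = -812.2 + 87.6 + (-0.4) = -725.0
Financial account = -(-725.0 + 82.8) = 642.2

642.2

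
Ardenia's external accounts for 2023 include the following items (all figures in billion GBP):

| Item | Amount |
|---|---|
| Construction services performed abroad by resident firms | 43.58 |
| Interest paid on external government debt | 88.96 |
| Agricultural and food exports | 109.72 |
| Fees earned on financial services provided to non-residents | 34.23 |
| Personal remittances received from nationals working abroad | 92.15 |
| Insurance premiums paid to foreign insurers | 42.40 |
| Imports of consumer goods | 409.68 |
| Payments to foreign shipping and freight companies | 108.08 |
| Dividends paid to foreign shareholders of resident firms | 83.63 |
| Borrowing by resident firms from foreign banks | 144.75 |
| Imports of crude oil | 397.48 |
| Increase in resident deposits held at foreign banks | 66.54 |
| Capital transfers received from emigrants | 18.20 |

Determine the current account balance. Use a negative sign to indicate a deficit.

-850.55

Goods: -397.48 - 409.68 + 109.72 = -697.44
Services: -108.08 - 42.40 + 43.58 + 34.23 = -72.67
Primary income: -83.63 - 88.96 = -172.59
Secondary income: 92.15
Current account = (-697.44) + (-72.67) + (-172.59) + 92.15 = -850.55
(Excluded from the current account — financial account: borrowing by resident firms from foreign banks 144.75, increase in resident deposits held at foreign banks 66.54; capital account: capital transfers received from emigrants 18.20.)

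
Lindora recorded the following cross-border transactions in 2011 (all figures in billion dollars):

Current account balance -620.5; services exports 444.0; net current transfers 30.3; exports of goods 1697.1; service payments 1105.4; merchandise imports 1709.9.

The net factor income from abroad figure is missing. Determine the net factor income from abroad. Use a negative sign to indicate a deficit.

Current account = goods balance + services balance + net primary income + net secondary income
Sum of the known components = -643.9
Net factor income from abroad = CA - (known components) = -620.5 - (-643.9) = 23.4

23.4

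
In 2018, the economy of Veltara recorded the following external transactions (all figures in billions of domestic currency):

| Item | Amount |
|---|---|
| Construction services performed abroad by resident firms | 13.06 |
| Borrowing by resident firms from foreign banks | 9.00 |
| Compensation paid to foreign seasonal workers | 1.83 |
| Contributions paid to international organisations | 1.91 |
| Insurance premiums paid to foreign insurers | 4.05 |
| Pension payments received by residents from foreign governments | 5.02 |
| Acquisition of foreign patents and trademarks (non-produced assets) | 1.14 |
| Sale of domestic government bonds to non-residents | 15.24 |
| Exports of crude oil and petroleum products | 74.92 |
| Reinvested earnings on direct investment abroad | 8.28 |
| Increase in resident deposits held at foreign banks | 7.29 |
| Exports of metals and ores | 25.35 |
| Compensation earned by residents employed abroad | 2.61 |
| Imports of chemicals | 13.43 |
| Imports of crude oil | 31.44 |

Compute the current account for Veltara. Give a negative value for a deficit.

Goods: -31.44 + 74.92 - 13.43 + 25.35 = 55.40
Services: -4.05 + 13.06 = 9.01
Primary income: 8.28 - 1.83 + 2.61 = 9.06
Secondary income: -1.91 + 5.02 = 3.11
Current account = 55.40 + 9.01 + 9.06 + 3.11 = 76.58
(Excluded from the current account — financial account: borrowing by resident firms from foreign banks 9.00, sale of domestic government bonds to non-residents 15.24, increase in resident deposits held at foreign banks 7.29; capital account: acquisition of foreign patents and trademarks (non-produced assets) 1.14.)

76.58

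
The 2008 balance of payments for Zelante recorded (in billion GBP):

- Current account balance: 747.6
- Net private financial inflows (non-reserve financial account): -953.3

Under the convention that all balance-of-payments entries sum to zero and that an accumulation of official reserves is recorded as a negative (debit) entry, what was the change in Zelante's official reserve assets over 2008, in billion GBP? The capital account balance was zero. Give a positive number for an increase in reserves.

-205.7

Official reserve transactions balance = -(747.6 + (-953.3)) = 205.7
An accumulation of reserves is recorded as a debit (negative entry), so the change in the stock of reserves is the negative of that balance.
Change in official reserves = -(205.7) = -205.7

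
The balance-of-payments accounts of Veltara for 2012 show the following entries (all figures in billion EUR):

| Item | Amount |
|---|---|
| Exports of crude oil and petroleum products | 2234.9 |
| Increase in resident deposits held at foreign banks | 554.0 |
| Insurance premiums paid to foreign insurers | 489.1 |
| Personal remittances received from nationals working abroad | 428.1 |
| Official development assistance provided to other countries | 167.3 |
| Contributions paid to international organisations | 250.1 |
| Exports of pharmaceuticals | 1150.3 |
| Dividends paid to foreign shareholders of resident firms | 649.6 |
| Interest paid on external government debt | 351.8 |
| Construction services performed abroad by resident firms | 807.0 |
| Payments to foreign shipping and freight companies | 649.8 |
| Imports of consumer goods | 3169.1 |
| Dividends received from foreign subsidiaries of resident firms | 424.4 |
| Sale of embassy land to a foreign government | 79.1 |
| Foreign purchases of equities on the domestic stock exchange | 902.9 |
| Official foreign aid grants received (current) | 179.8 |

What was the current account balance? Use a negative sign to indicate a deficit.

-502.3

Goods: 2234.9 - 3169.1 + 1150.3 = 216.1
Services: 807.0 - 489.1 - 649.8 = -331.9
Primary income: -351.8 + 424.4 - 649.6 = -577.0
Secondary income: 428.1 - 250.1 - 167.3 + 179.8 = 190.5
Current account = 216.1 + (-331.9) + (-577.0) + 190.5 = -502.3
(Excluded from the current account — financial account: increase in resident deposits held at foreign banks 554.0, foreign purchases of equities on the domestic stock exchange 902.9; capital account: sale of embassy land to a foreign government 79.1.)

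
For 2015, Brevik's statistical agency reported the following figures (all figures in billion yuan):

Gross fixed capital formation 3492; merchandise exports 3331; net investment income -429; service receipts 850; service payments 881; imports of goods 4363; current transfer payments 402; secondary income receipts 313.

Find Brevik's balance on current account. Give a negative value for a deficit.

-1581

Goods balance = 3331 - 4363 = -1032
Services balance = 850 - 881 = -31
Trade balance (goods + services) = -1032 + (-31) = -1063
Net primary income = -429
Net secondary income = 313 - 402 = -89
Current account = -1063 + (-429) + (-89) = -1581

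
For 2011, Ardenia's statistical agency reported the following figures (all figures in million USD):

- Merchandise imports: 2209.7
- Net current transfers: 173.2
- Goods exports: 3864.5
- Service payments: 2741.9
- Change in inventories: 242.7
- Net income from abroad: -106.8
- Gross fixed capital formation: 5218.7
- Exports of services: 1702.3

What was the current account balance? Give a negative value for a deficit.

Goods balance = 3864.5 - 2209.7 = 1654.8
Services balance = 1702.3 - 2741.9 = -1039.6
Trade balance (goods + services) = 1654.8 + (-1039.6) = 615.2
Net primary income = -106.8
Net secondary income = 173.2
Current account = 615.2 + (-106.8) + 173.2 = 681.6

681.6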